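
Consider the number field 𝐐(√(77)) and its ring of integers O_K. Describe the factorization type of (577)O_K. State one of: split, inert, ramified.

inert

Since 77 ≡ 1 mod 4, the ring of integers is ℤ[(1+√77)/2] with discriminant 77.
577 ∤ 77, so 577 is unramified.
Euler's criterion: 77^288 mod 577 = 576. Thus (77|577) = -1.
(77/577) = -1, so 577 is inert.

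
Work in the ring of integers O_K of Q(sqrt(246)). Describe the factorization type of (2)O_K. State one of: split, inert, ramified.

p ramifies

Since 246 ≢ 1 mod 4, the ring of integers is ℤ[√246] with discriminant 4·246 = 984.
2 divides disc(K) = 984, so 2 ramifies.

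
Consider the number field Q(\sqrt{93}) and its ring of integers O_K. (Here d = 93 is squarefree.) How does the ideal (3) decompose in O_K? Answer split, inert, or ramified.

ramifies in O_K

d = 93 ≡ 1 (mod 4), so O_K = ℤ[(1+√93)/2] and disc(K) = d = 93.
disc(K) = 93 = 3·31, so p = 3 is ramified.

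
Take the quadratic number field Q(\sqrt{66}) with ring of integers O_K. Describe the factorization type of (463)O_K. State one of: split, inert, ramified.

split

d = 66 ≡ 2 (mod 4), so O_K = ℤ[√66] and disc(K) = 4d = 264.
Since gcd(463, 264) = 1 the prime 463 does not ramify.
Euler's criterion: 66^231 mod 463 = 1. Thus (66|463) = 1.
d is a quadratic residue mod p, hence 463 splits in O_K.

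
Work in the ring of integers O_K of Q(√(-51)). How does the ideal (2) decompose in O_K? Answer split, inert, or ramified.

2 remains inert

d = -51 ≡ 1 (mod 4), so O_K = ℤ[(1+√-51)/2] and disc(K) = d = -51.
Since gcd(2, -51) = 1 the prime 2 does not ramify.
For p = 2 with d ≡ 1 (mod 4): d mod 8 = 5, so 2 is inert.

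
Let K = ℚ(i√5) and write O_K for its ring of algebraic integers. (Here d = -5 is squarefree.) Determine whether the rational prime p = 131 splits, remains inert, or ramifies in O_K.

131 remains inert

-5 mod 4 = 3, hence disc K = 4·(-5) = -20 and O_K = ℤ[√-5].
disc(K) = -20 is not divisible by 131; 131 is unramified.
(-5/131) = 126^65 mod 131 = 130, giving Legendre symbol -1.
Legendre symbol -1 ⇒ 131 is inert.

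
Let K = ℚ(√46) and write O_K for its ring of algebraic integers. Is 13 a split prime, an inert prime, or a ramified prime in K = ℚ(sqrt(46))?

d = 46 ≡ 2 (mod 4), so O_K = ℤ[√46] and disc(K) = 4d = 184.
Since gcd(13, 184) = 1 the prime 13 does not ramify.
Legendre symbol by Euler's criterion: (46/13) ≡ 46^6 ≡ 12 (mod 13), i.e. (46/13) = -1.
(46/13) = -1, so 13 is inert.

inert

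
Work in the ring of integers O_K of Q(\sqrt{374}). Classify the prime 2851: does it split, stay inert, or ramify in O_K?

d = 374 ≡ 2 (mod 4), so O_K = ℤ[√374] and disc(K) = 4d = 1496.
Since gcd(2851, 1496) = 1 the prime 2851 does not ramify.
Compute (374/2851) via Euler: 374^((2851-1)/2) mod 2851 = 1, so (374/2851) = 1.
(374/2851) = 1, so 2851 splits.

splits completely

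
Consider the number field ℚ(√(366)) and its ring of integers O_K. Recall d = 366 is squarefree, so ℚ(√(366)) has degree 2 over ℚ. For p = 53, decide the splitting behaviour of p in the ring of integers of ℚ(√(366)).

remains prime (inert)

366 mod 4 = 2, hence disc K = 4·366 = 1464 and O_K = ℤ[√366].
disc(K) = 1464 is not divisible by 53; 53 is unramified.
Compute (366/53) via Euler: 48^((53-1)/2) mod 53 = 52, so (366/53) = -1.
d is a non-residue mod p, hence 53 remains inert in O_K.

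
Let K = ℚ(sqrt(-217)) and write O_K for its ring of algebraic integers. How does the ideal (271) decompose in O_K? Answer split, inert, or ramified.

-217 mod 4 = 3, hence disc K = 4·(-217) = -868 and O_K = ℤ[√-217].
disc(K) = -868 is not divisible by 271; 271 is unramified.
Legendre symbol by Euler's criterion: (-217/271) ≡ (-217)^135 ≡ 270 (mod 271), i.e. (-217/271) = -1.
(-217/271) = -1, so 271 is inert.

inert — (271) stays prime in O_K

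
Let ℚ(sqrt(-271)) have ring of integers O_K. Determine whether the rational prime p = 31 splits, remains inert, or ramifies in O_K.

-271 mod 4 = 1, hence disc K = -271 and O_K = ℤ[(1+√-271)/2].
Since gcd(31, -271) = 1 the prime 31 does not ramify.
Legendre symbol by Euler's criterion: (-271/31) ≡ (-271)^15 ≡ 1 (mod 31), i.e. (-271/31) = 1.
Legendre symbol 1 ⇒ 31 is split.

splits completely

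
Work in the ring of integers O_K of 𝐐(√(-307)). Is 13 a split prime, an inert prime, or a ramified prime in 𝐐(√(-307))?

Since -307 ≡ 1 mod 4, the ring of integers is ℤ[(1+√-307)/2] with discriminant -307.
13 ∤ -307, so 13 is unramified.
Legendre symbol by Euler's criterion: (-307/13) ≡ (-307)^6 ≡ 12 (mod 13), i.e. (-307/13) = -1.
Legendre symbol -1 ⇒ 13 is inert.

remains prime (inert)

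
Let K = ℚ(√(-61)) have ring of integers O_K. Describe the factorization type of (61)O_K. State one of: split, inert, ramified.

Since -61 ≢ 1 mod 4, the ring of integers is ℤ[√-61] with discriminant 4·(-61) = -244.
61 divides disc(K) = -244, so 61 ramifies.

ramifies in O_K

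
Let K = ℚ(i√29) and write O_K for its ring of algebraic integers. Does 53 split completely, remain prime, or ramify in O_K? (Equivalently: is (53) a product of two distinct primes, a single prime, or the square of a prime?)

p splits

d = -29 ≡ 3 (mod 4), so O_K = ℤ[√-29] and disc(K) = 4d = -116.
53 ∤ -116, so 53 is unramified.
(-29/53) = 24^26 mod 53 = 1, giving Legendre symbol 1.
(-29/53) = 1, so 53 splits.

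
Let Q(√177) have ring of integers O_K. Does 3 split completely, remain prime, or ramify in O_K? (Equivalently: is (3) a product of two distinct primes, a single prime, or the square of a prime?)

d = 177 ≡ 1 (mod 4), so O_K = ℤ[(1+√177)/2] and disc(K) = d = 177.
Ramification test: 3 | 177. The prime 3 ramifies in K.

3 is ramified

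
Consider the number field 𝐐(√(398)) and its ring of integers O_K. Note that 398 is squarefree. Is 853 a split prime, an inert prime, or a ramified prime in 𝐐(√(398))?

inert — (853) stays prime in O_K

Since 398 ≢ 1 mod 4, the ring of integers is ℤ[√398] with discriminant 4·398 = 1592.
853 ∤ 1592, so 853 is unramified.
(398/853) = 398^426 mod 853 = 852, giving Legendre symbol -1.
d is a non-residue mod p, hence 853 remains inert in O_K.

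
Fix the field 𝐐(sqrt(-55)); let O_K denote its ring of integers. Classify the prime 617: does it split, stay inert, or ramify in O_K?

inert

d = -55 ≡ 1 (mod 4), so O_K = ℤ[(1+√-55)/2] and disc(K) = d = -55.
disc(K) = -55 is not divisible by 617; 617 is unramified.
Compute (-55/617) via Euler: 562^((617-1)/2) mod 617 = 616, so (-55/617) = -1.
d is a non-residue mod p, hence 617 remains inert in O_K.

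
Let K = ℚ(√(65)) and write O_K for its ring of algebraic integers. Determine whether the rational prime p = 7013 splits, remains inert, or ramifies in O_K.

Since 65 ≡ 1 mod 4, the ring of integers is ℤ[(1+√65)/2] with discriminant 65.
7013 ∤ 65, so 7013 is unramified.
Compute (65/7013) via Euler: 65^((7013-1)/2) mod 7013 = 1, so (65/7013) = 1.
Legendre symbol 1 ⇒ 7013 is split.

split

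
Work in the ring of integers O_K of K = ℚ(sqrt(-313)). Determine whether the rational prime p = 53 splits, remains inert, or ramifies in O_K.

Since -313 ≢ 1 mod 4, the ring of integers is ℤ[√-313] with discriminant 4·(-313) = -1252.
Since gcd(53, -1252) = 1 the prime 53 does not ramify.
Euler's criterion: (-313)^26 mod 53 = 52. Thus (-313|53) = -1.
d is a non-residue mod p, hence 53 remains inert in O_K.

53 remains inert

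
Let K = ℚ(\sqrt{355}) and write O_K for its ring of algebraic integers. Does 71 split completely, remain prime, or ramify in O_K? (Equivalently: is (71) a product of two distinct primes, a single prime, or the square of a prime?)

71 is ramified

355 mod 4 = 3, hence disc K = 4·355 = 1420 and O_K = ℤ[√355].
disc(K) = 1420 = 71·20, so p = 71 is ramified.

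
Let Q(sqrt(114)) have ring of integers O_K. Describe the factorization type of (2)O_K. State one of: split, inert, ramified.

Since 114 ≢ 1 mod 4, the ring of integers is ℤ[√114] with discriminant 4·114 = 456.
2 divides disc(K) = 456, so 2 ramifies.

p ramifies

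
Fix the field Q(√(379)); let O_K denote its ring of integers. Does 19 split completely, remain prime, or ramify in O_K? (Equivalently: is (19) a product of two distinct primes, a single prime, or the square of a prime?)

p is inert

d = 379 ≡ 3 (mod 4), so O_K = ℤ[√379] and disc(K) = 4d = 1516.
19 ∤ 1516, so 19 is unramified.
Compute (379/19) via Euler: 18^((19-1)/2) mod 19 = 18, so (379/19) = -1.
Legendre symbol -1 ⇒ 19 is inert.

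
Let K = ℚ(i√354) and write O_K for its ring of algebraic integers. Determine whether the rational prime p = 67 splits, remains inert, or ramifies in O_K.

inert

-354 mod 4 = 2, hence disc K = 4·(-354) = -1416 and O_K = ℤ[√-354].
67 ∤ -1416, so 67 is unramified.
Euler's criterion: (-354)^33 mod 67 = 66. Thus (-354|67) = -1.
Legendre symbol -1 ⇒ 67 is inert.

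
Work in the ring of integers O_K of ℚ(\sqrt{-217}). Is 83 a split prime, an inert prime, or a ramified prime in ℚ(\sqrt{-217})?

p is inert

-217 mod 4 = 3, hence disc K = 4·(-217) = -868 and O_K = ℤ[√-217].
disc(K) = -868 is not divisible by 83; 83 is unramified.
(-217/83) = 32^41 mod 83 = 82, giving Legendre symbol -1.
d is a non-residue mod p, hence 83 remains inert in O_K.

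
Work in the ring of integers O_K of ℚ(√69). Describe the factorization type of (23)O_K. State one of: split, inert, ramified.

p ramifies

Since 69 ≡ 1 mod 4, the ring of integers is ℤ[(1+√69)/2] with discriminant 69.
Ramification test: 23 | 69. The prime 23 ramifies in K.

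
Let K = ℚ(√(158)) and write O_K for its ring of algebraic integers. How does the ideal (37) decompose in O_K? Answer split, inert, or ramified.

Since 158 ≢ 1 mod 4, the ring of integers is ℤ[√158] with discriminant 4·158 = 632.
disc(K) = 632 is not divisible by 37; 37 is unramified.
(158/37) = 10^18 mod 37 = 1, giving Legendre symbol 1.
Legendre symbol 1 ⇒ 37 is split.

37 splits in O_K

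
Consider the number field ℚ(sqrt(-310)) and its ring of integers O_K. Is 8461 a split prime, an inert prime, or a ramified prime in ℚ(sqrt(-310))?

Since -310 ≢ 1 mod 4, the ring of integers is ℤ[√-310] with discriminant 4·(-310) = -1240.
disc(K) = -1240 is not divisible by 8461; 8461 is unramified.
Euler's criterion: (-310)^4230 mod 8461 = 1. Thus (-310|8461) = 1.
(-310/8461) = 1, so 8461 splits.

p splits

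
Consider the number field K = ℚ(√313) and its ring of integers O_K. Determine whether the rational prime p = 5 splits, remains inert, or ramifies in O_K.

Since 313 ≡ 1 mod 4, the ring of integers is ℤ[(1+√313)/2] with discriminant 313.
disc(K) = 313 is not divisible by 5; 5 is unramified.
(313/5) = 3^2 mod 5 = 4, giving Legendre symbol -1.
d is a non-residue mod p, hence 5 remains inert in O_K.

remains prime (inert)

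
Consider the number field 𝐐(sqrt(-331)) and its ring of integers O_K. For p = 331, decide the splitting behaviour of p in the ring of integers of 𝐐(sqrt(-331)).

-331 mod 4 = 1, hence disc K = -331 and O_K = ℤ[(1+√-331)/2].
disc(K) = -331 = 331·(-1), so p = 331 is ramified.

ramifies in O_K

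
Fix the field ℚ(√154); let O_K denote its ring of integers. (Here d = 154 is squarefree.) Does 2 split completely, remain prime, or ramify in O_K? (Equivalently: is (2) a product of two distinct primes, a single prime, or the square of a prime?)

154 mod 4 = 2, hence disc K = 4·154 = 616 and O_K = ℤ[√154].
Ramification test: 2 | 616. The prime 2 ramifies in K.

ramified — (2) = 𝔭²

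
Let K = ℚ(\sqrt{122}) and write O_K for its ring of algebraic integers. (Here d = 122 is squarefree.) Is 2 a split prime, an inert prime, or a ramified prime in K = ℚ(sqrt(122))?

ramifies in O_K

Since 122 ≢ 1 mod 4, the ring of integers is ℤ[√122] with discriminant 4·122 = 488.
2 divides disc(K) = 488, so 2 ramifies.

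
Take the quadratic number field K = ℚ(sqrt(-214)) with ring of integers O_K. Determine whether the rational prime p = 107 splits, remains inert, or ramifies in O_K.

ramified

Since -214 ≢ 1 mod 4, the ring of integers is ℤ[√-214] with discriminant 4·(-214) = -856.
107 divides disc(K) = -856, so 107 ramifies.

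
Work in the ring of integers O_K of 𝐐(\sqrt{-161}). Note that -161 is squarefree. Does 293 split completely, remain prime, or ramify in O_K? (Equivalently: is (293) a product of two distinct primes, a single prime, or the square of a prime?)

d = -161 ≡ 3 (mod 4), so O_K = ℤ[√-161] and disc(K) = 4d = -644.
disc(K) = -644 is not divisible by 293; 293 is unramified.
(-161/293) = 132^146 mod 293 = 1, giving Legendre symbol 1.
Legendre symbol 1 ⇒ 293 is split.

p splits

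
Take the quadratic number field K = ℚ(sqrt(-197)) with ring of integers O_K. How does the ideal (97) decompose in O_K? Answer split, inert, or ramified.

97 splits in O_K

-197 mod 4 = 3, hence disc K = 4·(-197) = -788 and O_K = ℤ[√-197].
disc(K) = -788 is not divisible by 97; 97 is unramified.
Legendre symbol by Euler's criterion: (-197/97) ≡ (-197)^48 ≡ 1 (mod 97), i.e. (-197/97) = 1.
(-197/97) = 1, so 97 splits.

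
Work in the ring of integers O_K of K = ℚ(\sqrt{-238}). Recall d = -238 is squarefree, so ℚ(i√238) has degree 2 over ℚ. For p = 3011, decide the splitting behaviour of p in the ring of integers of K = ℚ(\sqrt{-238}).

d = -238 ≡ 2 (mod 4), so O_K = ℤ[√-238] and disc(K) = 4d = -952.
Since gcd(3011, -952) = 1 the prime 3011 does not ramify.
Legendre symbol by Euler's criterion: (-238/3011) ≡ (-238)^1505 ≡ 3010 (mod 3011), i.e. (-238/3011) = -1.
(-238/3011) = -1, so 3011 is inert.

3011 remains inert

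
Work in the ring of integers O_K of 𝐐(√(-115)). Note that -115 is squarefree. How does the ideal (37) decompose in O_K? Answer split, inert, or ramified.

split — (37) = 𝔭₁𝔭₂ with 𝔭₁ ≠ 𝔭₂

-115 mod 4 = 1, hence disc K = -115 and O_K = ℤ[(1+√-115)/2].
Since gcd(37, -115) = 1 the prime 37 does not ramify.
Legendre symbol by Euler's criterion: (-115/37) ≡ (-115)^18 ≡ 1 (mod 37), i.e. (-115/37) = 1.
Legendre symbol 1 ⇒ 37 is split.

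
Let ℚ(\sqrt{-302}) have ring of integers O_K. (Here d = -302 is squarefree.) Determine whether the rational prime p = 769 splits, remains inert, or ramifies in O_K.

Since -302 ≢ 1 mod 4, the ring of integers is ℤ[√-302] with discriminant 4·(-302) = -1208.
Since gcd(769, -1208) = 1 the prime 769 does not ramify.
Compute (-302/769) via Euler: 467^((769-1)/2) mod 769 = 768, so (-302/769) = -1.
(-302/769) = -1, so 769 is inert.

remains prime (inert)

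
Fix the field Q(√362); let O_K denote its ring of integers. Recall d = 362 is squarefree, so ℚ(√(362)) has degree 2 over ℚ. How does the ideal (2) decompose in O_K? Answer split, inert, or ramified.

ramified — (2) = 𝔭²

Since 362 ≢ 1 mod 4, the ring of integers is ℤ[√362] with discriminant 4·362 = 1448.
disc(K) = 1448 = 2·724, so p = 2 is ramified.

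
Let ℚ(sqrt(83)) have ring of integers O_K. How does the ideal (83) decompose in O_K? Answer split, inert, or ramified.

ramified

83 mod 4 = 3, hence disc K = 4·83 = 332 and O_K = ℤ[√83].
disc(K) = 332 = 83·4, so p = 83 is ramified.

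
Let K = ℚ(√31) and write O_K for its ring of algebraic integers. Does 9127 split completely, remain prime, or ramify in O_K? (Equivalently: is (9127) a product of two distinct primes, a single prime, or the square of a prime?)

d = 31 ≡ 3 (mod 4), so O_K = ℤ[√31] and disc(K) = 4d = 124.
disc(K) = 124 is not divisible by 9127; 9127 is unramified.
Legendre symbol by Euler's criterion: (31/9127) ≡ 31^4563 ≡ 1 (mod 9127), i.e. (31/9127) = 1.
d is a quadratic residue mod p, hence 9127 splits in O_K.

p splits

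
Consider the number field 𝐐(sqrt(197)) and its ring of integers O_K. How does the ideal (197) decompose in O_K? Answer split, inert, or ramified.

Since 197 ≡ 1 mod 4, the ring of integers is ℤ[(1+√197)/2] with discriminant 197.
Ramification test: 197 | 197. The prime 197 ramifies in K.

ramifies in O_K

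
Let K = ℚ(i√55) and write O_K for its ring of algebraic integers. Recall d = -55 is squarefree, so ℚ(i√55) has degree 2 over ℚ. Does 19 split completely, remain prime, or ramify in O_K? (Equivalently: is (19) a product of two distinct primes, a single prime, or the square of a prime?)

d = -55 ≡ 1 (mod 4), so O_K = ℤ[(1+√-55)/2] and disc(K) = d = -55.
Since gcd(19, -55) = 1 the prime 19 does not ramify.
Legendre symbol by Euler's criterion: (-55/19) ≡ (-55)^9 ≡ 18 (mod 19), i.e. (-55/19) = -1.
d is a non-residue mod p, hence 19 remains inert in O_K.

inert — (19) stays prime in O_K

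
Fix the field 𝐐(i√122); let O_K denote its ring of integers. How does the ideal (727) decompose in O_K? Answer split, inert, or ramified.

-122 mod 4 = 2, hence disc K = 4·(-122) = -488 and O_K = ℤ[√-122].
disc(K) = -488 is not divisible by 727; 727 is unramified.
(-122/727) = 605^363 mod 727 = 726, giving Legendre symbol -1.
(-122/727) = -1, so 727 is inert.

727 remains inert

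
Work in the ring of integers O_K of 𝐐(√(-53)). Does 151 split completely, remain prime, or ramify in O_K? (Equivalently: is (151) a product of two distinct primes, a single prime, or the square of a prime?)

Since -53 ≢ 1 mod 4, the ring of integers is ℤ[√-53] with discriminant 4·(-53) = -212.
disc(K) = -212 is not divisible by 151; 151 is unramified.
Compute (-53/151) via Euler: 98^((151-1)/2) mod 151 = 1, so (-53/151) = 1.
(-53/151) = 1, so 151 splits.

split — (151) = 𝔭₁𝔭₂ with 𝔭₁ ≠ 𝔭₂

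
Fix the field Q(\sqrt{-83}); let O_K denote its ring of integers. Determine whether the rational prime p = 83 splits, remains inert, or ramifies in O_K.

ramified — (83) = 𝔭²

Since -83 ≡ 1 mod 4, the ring of integers is ℤ[(1+√-83)/2] with discriminant -83.
disc(K) = -83 = 83·(-1), so p = 83 is ramified.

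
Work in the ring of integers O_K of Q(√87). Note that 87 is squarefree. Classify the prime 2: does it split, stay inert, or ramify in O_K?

ramifies in O_K

87 mod 4 = 3, hence disc K = 4·87 = 348 and O_K = ℤ[√87].
Ramification test: 2 | 348. The prime 2 ramifies in K.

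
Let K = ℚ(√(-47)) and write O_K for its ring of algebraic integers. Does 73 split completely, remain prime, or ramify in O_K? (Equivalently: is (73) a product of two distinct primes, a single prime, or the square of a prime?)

inert

-47 mod 4 = 1, hence disc K = -47 and O_K = ℤ[(1+√-47)/2].
disc(K) = -47 is not divisible by 73; 73 is unramified.
Compute (-47/73) via Euler: 26^((73-1)/2) mod 73 = 72, so (-47/73) = -1.
d is a non-residue mod p, hence 73 remains inert in O_K.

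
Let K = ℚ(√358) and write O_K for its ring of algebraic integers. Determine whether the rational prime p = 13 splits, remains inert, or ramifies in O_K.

13 remains inert

Since 358 ≢ 1 mod 4, the ring of integers is ℤ[√358] with discriminant 4·358 = 1432.
Since gcd(13, 1432) = 1 the prime 13 does not ramify.
Euler's criterion: 358^6 mod 13 = 12. Thus (358|13) = -1.
Legendre symbol -1 ⇒ 13 is inert.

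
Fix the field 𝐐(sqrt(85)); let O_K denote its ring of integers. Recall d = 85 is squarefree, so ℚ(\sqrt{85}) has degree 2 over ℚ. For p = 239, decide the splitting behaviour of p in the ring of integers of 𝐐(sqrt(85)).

d = 85 ≡ 1 (mod 4), so O_K = ℤ[(1+√85)/2] and disc(K) = d = 85.
239 ∤ 85, so 239 is unramified.
Legendre symbol by Euler's criterion: (85/239) ≡ 85^119 ≡ 1 (mod 239), i.e. (85/239) = 1.
d is a quadratic residue mod p, hence 239 splits in O_K.

split — (239) = 𝔭₁𝔭₂ with 𝔭₁ ≠ 𝔭₂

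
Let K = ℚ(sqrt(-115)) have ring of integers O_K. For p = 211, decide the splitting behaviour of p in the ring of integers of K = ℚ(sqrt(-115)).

p splits

d = -115 ≡ 1 (mod 4), so O_K = ℤ[(1+√-115)/2] and disc(K) = d = -115.
Since gcd(211, -115) = 1 the prime 211 does not ramify.
Legendre symbol by Euler's criterion: (-115/211) ≡ (-115)^105 ≡ 1 (mod 211), i.e. (-115/211) = 1.
d is a quadratic residue mod p, hence 211 splits in O_K.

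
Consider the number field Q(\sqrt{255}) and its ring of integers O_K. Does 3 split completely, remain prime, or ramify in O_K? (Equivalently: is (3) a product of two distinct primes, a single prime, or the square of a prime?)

d = 255 ≡ 3 (mod 4), so O_K = ℤ[√255] and disc(K) = 4d = 1020.
Ramification test: 3 | 1020. The prime 3 ramifies in K.

ramified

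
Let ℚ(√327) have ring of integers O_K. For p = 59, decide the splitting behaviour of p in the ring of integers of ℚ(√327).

327 mod 4 = 3, hence disc K = 4·327 = 1308 and O_K = ℤ[√327].
disc(K) = 1308 is not divisible by 59; 59 is unramified.
(327/59) = 32^29 mod 59 = 58, giving Legendre symbol -1.
(327/59) = -1, so 59 is inert.

p is inert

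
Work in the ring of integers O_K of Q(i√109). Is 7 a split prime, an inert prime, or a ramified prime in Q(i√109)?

remains prime (inert)

d = -109 ≡ 3 (mod 4), so O_K = ℤ[√-109] and disc(K) = 4d = -436.
7 ∤ -436, so 7 is unramified.
Legendre symbol by Euler's criterion: (-109/7) ≡ (-109)^3 ≡ 6 (mod 7), i.e. (-109/7) = -1.
Legendre symbol -1 ⇒ 7 is inert.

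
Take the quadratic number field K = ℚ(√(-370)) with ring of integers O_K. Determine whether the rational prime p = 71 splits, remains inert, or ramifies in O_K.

p is inert

Since -370 ≢ 1 mod 4, the ring of integers is ℤ[√-370] with discriminant 4·(-370) = -1480.
disc(K) = -1480 is not divisible by 71; 71 is unramified.
Legendre symbol by Euler's criterion: (-370/71) ≡ (-370)^35 ≡ 70 (mod 71), i.e. (-370/71) = -1.
(-370/71) = -1, so 71 is inert.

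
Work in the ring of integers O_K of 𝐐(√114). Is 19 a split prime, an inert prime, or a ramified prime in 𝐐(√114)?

19 is ramified

d = 114 ≡ 2 (mod 4), so O_K = ℤ[√114] and disc(K) = 4d = 456.
disc(K) = 456 = 19·24, so p = 19 is ramified.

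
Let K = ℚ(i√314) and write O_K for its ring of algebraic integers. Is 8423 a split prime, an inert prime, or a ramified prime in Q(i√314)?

d = -314 ≡ 2 (mod 4), so O_K = ℤ[√-314] and disc(K) = 4d = -1256.
disc(K) = -1256 is not divisible by 8423; 8423 is unramified.
Compute (-314/8423) via Euler: 8109^((8423-1)/2) mod 8423 = 1, so (-314/8423) = 1.
(-314/8423) = 1, so 8423 splits.

split — (8423) = 𝔭₁𝔭₂ with 𝔭₁ ≠ 𝔭₂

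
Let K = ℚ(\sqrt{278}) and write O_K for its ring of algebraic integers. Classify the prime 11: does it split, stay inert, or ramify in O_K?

278 mod 4 = 2, hence disc K = 4·278 = 1112 and O_K = ℤ[√278].
disc(K) = 1112 is not divisible by 11; 11 is unramified.
Legendre symbol by Euler's criterion: (278/11) ≡ 278^5 ≡ 1 (mod 11), i.e. (278/11) = 1.
d is a quadratic residue mod p, hence 11 splits in O_K.

split — (11) = 𝔭₁𝔭₂ with 𝔭₁ ≠ 𝔭₂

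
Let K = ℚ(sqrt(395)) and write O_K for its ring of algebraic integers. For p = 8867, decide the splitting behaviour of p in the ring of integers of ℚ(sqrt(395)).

split

d = 395 ≡ 3 (mod 4), so O_K = ℤ[√395] and disc(K) = 4d = 1580.
disc(K) = 1580 is not divisible by 8867; 8867 is unramified.
Compute (395/8867) via Euler: 395^((8867-1)/2) mod 8867 = 1, so (395/8867) = 1.
(395/8867) = 1, so 8867 splits.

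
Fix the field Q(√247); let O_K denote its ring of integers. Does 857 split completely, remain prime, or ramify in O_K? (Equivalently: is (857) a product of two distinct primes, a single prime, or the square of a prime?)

247 mod 4 = 3, hence disc K = 4·247 = 988 and O_K = ℤ[√247].
Since gcd(857, 988) = 1 the prime 857 does not ramify.
Euler's criterion: 247^428 mod 857 = 856. Thus (247|857) = -1.
Legendre symbol -1 ⇒ 857 is inert.

remains prime (inert)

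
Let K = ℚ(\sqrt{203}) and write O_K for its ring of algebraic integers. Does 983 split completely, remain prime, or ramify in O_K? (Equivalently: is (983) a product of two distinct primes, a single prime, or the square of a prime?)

d = 203 ≡ 3 (mod 4), so O_K = ℤ[√203] and disc(K) = 4d = 812.
disc(K) = 812 is not divisible by 983; 983 is unramified.
Compute (203/983) via Euler: 203^((983-1)/2) mod 983 = 982, so (203/983) = -1.
(203/983) = -1, so 983 is inert.

inert — (983) stays prime in O_K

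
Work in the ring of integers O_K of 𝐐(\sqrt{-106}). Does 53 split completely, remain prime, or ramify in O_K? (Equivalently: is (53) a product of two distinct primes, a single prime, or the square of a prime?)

53 is ramified

-106 mod 4 = 2, hence disc K = 4·(-106) = -424 and O_K = ℤ[√-106].
disc(K) = -424 = 53·(-8), so p = 53 is ramified.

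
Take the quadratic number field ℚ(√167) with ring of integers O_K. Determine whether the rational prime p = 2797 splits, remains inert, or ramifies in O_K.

d = 167 ≡ 3 (mod 4), so O_K = ℤ[√167] and disc(K) = 4d = 668.
disc(K) = 668 is not divisible by 2797; 2797 is unramified.
Legendre symbol by Euler's criterion: (167/2797) ≡ 167^1398 ≡ 2796 (mod 2797), i.e. (167/2797) = -1.
d is a non-residue mod p, hence 2797 remains inert in O_K.

remains prime (inert)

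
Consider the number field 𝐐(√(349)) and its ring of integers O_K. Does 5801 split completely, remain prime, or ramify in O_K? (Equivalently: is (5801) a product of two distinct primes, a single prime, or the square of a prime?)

inert — (5801) stays prime in O_K

d = 349 ≡ 1 (mod 4), so O_K = ℤ[(1+√349)/2] and disc(K) = d = 349.
disc(K) = 349 is not divisible by 5801; 5801 is unramified.
(349/5801) = 349^2900 mod 5801 = 5800, giving Legendre symbol -1.
d is a non-residue mod p, hence 5801 remains inert in O_K.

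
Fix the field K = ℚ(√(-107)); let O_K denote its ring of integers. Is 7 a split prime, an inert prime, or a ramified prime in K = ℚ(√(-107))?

inert

-107 mod 4 = 1, hence disc K = -107 and O_K = ℤ[(1+√-107)/2].
7 ∤ -107, so 7 is unramified.
Legendre symbol by Euler's criterion: (-107/7) ≡ (-107)^3 ≡ 6 (mod 7), i.e. (-107/7) = -1.
Legendre symbol -1 ⇒ 7 is inert.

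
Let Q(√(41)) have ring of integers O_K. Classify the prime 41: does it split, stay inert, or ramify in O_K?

Since 41 ≡ 1 mod 4, the ring of integers is ℤ[(1+√41)/2] with discriminant 41.
disc(K) = 41 = 41·1, so p = 41 is ramified.

ramified — (41) = 𝔭²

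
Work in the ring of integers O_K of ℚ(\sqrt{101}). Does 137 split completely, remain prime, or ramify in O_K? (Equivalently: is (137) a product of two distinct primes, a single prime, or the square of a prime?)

splits completely

101 mod 4 = 1, hence disc K = 101 and O_K = ℤ[(1+√101)/2].
disc(K) = 101 is not divisible by 137; 137 is unramified.
Euler's criterion: 101^68 mod 137 = 1. Thus (101|137) = 1.
(101/137) = 1, so 137 splits.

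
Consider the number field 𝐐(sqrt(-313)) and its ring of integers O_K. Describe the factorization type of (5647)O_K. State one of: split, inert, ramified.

inert

-313 mod 4 = 3, hence disc K = 4·(-313) = -1252 and O_K = ℤ[√-313].
Since gcd(5647, -1252) = 1 the prime 5647 does not ramify.
Euler's criterion: (-313)^2823 mod 5647 = 5646. Thus (-313|5647) = -1.
d is a non-residue mod p, hence 5647 remains inert in O_K.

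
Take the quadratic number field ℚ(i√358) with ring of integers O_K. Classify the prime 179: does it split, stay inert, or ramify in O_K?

179 is ramified

d = -358 ≡ 2 (mod 4), so O_K = ℤ[√-358] and disc(K) = 4d = -1432.
disc(K) = -1432 = 179·(-8), so p = 179 is ramified.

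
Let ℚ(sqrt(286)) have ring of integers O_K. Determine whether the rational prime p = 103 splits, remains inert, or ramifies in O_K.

remains prime (inert)

d = 286 ≡ 2 (mod 4), so O_K = ℤ[√286] and disc(K) = 4d = 1144.
disc(K) = 1144 is not divisible by 103; 103 is unramified.
Euler's criterion: 286^51 mod 103 = 102. Thus (286|103) = -1.
Legendre symbol -1 ⇒ 103 is inert.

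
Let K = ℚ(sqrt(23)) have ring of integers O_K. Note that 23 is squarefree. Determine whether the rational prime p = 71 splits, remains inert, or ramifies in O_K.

Since 23 ≢ 1 mod 4, the ring of integers is ℤ[√23] with discriminant 4·23 = 92.
Since gcd(71, 92) = 1 the prime 71 does not ramify.
Euler's criterion: 23^35 mod 71 = 70. Thus (23|71) = -1.
Legendre symbol -1 ⇒ 71 is inert.

71 remains inert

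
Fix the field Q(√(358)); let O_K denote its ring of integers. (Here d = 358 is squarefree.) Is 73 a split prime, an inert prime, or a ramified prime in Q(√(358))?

inert — (73) stays prime in O_K

Since 358 ≢ 1 mod 4, the ring of integers is ℤ[√358] with discriminant 4·358 = 1432.
disc(K) = 1432 is not divisible by 73; 73 is unramified.
Legendre symbol by Euler's criterion: (358/73) ≡ 358^36 ≡ 72 (mod 73), i.e. (358/73) = -1.
Legendre symbol -1 ⇒ 73 is inert.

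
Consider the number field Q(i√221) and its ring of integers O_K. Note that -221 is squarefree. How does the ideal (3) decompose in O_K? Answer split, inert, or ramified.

d = -221 ≡ 3 (mod 4), so O_K = ℤ[√-221] and disc(K) = 4d = -884.
disc(K) = -884 is not divisible by 3; 3 is unramified.
Legendre symbol by Euler's criterion: (-221/3) ≡ (-221)^1 ≡ 1 (mod 3), i.e. (-221/3) = 1.
(-221/3) = 1, so 3 splits.

split — (3) = 𝔭₁𝔭₂ with 𝔭₁ ≠ 𝔭₂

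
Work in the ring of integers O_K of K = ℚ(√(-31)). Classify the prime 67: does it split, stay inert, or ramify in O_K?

d = -31 ≡ 1 (mod 4), so O_K = ℤ[(1+√-31)/2] and disc(K) = d = -31.
disc(K) = -31 is not divisible by 67; 67 is unramified.
Euler's criterion: (-31)^33 mod 67 = 1. Thus (-31|67) = 1.
(-31/67) = 1, so 67 splits.

split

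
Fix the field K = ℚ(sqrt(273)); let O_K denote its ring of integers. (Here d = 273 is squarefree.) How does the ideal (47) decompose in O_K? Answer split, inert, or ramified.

remains prime (inert)

273 mod 4 = 1, hence disc K = 273 and O_K = ℤ[(1+√273)/2].
disc(K) = 273 is not divisible by 47; 47 is unramified.
(273/47) = 38^23 mod 47 = 46, giving Legendre symbol -1.
Legendre symbol -1 ⇒ 47 is inert.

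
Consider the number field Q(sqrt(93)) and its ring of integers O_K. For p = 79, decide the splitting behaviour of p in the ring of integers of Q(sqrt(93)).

93 mod 4 = 1, hence disc K = 93 and O_K = ℤ[(1+√93)/2].
disc(K) = 93 is not divisible by 79; 79 is unramified.
Compute (93/79) via Euler: 14^((79-1)/2) mod 79 = 78, so (93/79) = -1.
d is a non-residue mod p, hence 79 remains inert in O_K.

79 remains inert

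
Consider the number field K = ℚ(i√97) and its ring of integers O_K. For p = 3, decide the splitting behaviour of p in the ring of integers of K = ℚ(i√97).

inert — (3) stays prime in O_K

d = -97 ≡ 3 (mod 4), so O_K = ℤ[√-97] and disc(K) = 4d = -388.
3 ∤ -388, so 3 is unramified.
(-97/3) = 2^1 mod 3 = 2, giving Legendre symbol -1.
d is a non-residue mod p, hence 3 remains inert in O_K.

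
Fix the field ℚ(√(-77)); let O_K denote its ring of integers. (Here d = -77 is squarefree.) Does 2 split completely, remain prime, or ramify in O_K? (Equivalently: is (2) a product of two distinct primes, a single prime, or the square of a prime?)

ramifies in O_K

d = -77 ≡ 3 (mod 4), so O_K = ℤ[√-77] and disc(K) = 4d = -308.
Ramification test: 2 | -308. The prime 2 ramifies in K.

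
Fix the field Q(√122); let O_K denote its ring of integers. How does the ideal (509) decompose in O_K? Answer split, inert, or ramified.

Since 122 ≢ 1 mod 4, the ring of integers is ℤ[√122] with discriminant 4·122 = 488.
509 ∤ 488, so 509 is unramified.
Euler's criterion: 122^254 mod 509 = 1. Thus (122|509) = 1.
(122/509) = 1, so 509 splits.

splits completely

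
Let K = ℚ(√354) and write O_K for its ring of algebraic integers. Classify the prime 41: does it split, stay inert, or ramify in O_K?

inert — (41) stays prime in O_K

Since 354 ≢ 1 mod 4, the ring of integers is ℤ[√354] with discriminant 4·354 = 1416.
disc(K) = 1416 is not divisible by 41; 41 is unramified.
Legendre symbol by Euler's criterion: (354/41) ≡ 354^20 ≡ 40 (mod 41), i.e. (354/41) = -1.
(354/41) = -1, so 41 is inert.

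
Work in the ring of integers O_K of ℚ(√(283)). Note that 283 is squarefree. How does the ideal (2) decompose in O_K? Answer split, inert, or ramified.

ramifies in O_K

283 mod 4 = 3, hence disc K = 4·283 = 1132 and O_K = ℤ[√283].
2 divides disc(K) = 1132, so 2 ramifies.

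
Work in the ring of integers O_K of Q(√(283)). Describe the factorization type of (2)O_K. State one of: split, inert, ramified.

ramifies in O_K

283 mod 4 = 3, hence disc K = 4·283 = 1132 and O_K = ℤ[√283].
Ramification test: 2 | 1132. The prime 2 ramifies in K.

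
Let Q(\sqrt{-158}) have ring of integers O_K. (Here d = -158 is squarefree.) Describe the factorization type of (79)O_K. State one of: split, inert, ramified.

Since -158 ≢ 1 mod 4, the ring of integers is ℤ[√-158] with discriminant 4·(-158) = -632.
79 divides disc(K) = -632, so 79 ramifies.

ramifies in O_K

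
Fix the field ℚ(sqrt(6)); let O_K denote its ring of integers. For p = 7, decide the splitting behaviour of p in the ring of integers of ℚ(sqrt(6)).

inert

d = 6 ≡ 2 (mod 4), so O_K = ℤ[√6] and disc(K) = 4d = 24.
disc(K) = 24 is not divisible by 7; 7 is unramified.
(6/7) = 6^3 mod 7 = 6, giving Legendre symbol -1.
(6/7) = -1, so 7 is inert.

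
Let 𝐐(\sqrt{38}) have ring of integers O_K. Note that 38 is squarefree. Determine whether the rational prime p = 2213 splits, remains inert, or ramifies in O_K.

inert

d = 38 ≡ 2 (mod 4), so O_K = ℤ[√38] and disc(K) = 4d = 152.
disc(K) = 152 is not divisible by 2213; 2213 is unramified.
Legendre symbol by Euler's criterion: (38/2213) ≡ 38^1106 ≡ 2212 (mod 2213), i.e. (38/2213) = -1.
(38/2213) = -1, so 2213 is inert.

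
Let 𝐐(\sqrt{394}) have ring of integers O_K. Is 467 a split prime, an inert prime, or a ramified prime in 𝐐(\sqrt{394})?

394 mod 4 = 2, hence disc K = 4·394 = 1576 and O_K = ℤ[√394].
Since gcd(467, 1576) = 1 the prime 467 does not ramify.
(394/467) = 394^233 mod 467 = 1, giving Legendre symbol 1.
d is a quadratic residue mod p, hence 467 splits in O_K.

split — (467) = 𝔭₁𝔭₂ with 𝔭₁ ≠ 𝔭₂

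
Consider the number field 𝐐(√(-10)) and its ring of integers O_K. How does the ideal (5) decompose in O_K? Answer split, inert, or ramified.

Since -10 ≢ 1 mod 4, the ring of integers is ℤ[√-10] with discriminant 4·(-10) = -40.
disc(K) = -40 = 5·(-8), so p = 5 is ramified.

ramified — (5) = 𝔭²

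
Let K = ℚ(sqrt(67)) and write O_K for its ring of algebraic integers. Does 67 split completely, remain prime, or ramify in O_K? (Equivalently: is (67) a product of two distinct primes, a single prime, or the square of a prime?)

ramified

d = 67 ≡ 3 (mod 4), so O_K = ℤ[√67] and disc(K) = 4d = 268.
67 divides disc(K) = 268, so 67 ramifies.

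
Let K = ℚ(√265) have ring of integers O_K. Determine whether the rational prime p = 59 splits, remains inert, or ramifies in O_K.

p splits

265 mod 4 = 1, hence disc K = 265 and O_K = ℤ[(1+√265)/2].
Since gcd(59, 265) = 1 the prime 59 does not ramify.
Euler's criterion: 265^29 mod 59 = 1. Thus (265|59) = 1.
(265/59) = 1, so 59 splits.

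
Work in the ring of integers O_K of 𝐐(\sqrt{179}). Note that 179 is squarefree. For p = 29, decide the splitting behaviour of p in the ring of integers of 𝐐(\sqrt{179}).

p splits

Since 179 ≢ 1 mod 4, the ring of integers is ℤ[√179] with discriminant 4·179 = 716.
29 ∤ 716, so 29 is unramified.
Legendre symbol by Euler's criterion: (179/29) ≡ 179^14 ≡ 1 (mod 29), i.e. (179/29) = 1.
Legendre symbol 1 ⇒ 29 is split.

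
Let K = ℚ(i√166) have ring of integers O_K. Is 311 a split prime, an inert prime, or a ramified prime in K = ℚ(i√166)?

Since -166 ≢ 1 mod 4, the ring of integers is ℤ[√-166] with discriminant 4·(-166) = -664.
disc(K) = -664 is not divisible by 311; 311 is unramified.
(-166/311) = 145^155 mod 311 = 310, giving Legendre symbol -1.
d is a non-residue mod p, hence 311 remains inert in O_K.

311 remains inert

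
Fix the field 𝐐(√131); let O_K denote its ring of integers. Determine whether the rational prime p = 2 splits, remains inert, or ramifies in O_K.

ramified — (2) = 𝔭²

d = 131 ≡ 3 (mod 4), so O_K = ℤ[√131] and disc(K) = 4d = 524.
Ramification test: 2 | 524. The prime 2 ramifies in K.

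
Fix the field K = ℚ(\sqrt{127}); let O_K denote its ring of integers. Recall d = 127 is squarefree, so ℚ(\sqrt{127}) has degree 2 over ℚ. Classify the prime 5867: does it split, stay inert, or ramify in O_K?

p is inert

127 mod 4 = 3, hence disc K = 4·127 = 508 and O_K = ℤ[√127].
5867 ∤ 508, so 5867 is unramified.
Compute (127/5867) via Euler: 127^((5867-1)/2) mod 5867 = 5866, so (127/5867) = -1.
(127/5867) = -1, so 5867 is inert.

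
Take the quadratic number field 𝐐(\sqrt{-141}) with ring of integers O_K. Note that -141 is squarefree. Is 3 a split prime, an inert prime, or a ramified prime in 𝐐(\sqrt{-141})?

3 is ramified

d = -141 ≡ 3 (mod 4), so O_K = ℤ[√-141] and disc(K) = 4d = -564.
disc(K) = -564 = 3·(-188), so p = 3 is ramified.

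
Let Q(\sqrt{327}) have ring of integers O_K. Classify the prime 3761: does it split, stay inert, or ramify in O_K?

splits completely

d = 327 ≡ 3 (mod 4), so O_K = ℤ[√327] and disc(K) = 4d = 1308.
Since gcd(3761, 1308) = 1 the prime 3761 does not ramify.
Compute (327/3761) via Euler: 327^((3761-1)/2) mod 3761 = 1, so (327/3761) = 1.
Legendre symbol 1 ⇒ 3761 is split.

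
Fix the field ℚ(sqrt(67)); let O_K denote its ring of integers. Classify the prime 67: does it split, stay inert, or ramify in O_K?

ramifies in O_K

d = 67 ≡ 3 (mod 4), so O_K = ℤ[√67] and disc(K) = 4d = 268.
67 divides disc(K) = 268, so 67 ramifies.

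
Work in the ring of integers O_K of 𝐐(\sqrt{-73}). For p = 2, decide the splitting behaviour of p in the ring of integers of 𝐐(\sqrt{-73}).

d = -73 ≡ 3 (mod 4), so O_K = ℤ[√-73] and disc(K) = 4d = -292.
disc(K) = -292 = 2·(-146), so p = 2 is ramified.

2 is ramified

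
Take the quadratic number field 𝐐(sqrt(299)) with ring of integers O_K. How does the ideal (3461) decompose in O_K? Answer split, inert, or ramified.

d = 299 ≡ 3 (mod 4), so O_K = ℤ[√299] and disc(K) = 4d = 1196.
3461 ∤ 1196, so 3461 is unramified.
Compute (299/3461) via Euler: 299^((3461-1)/2) mod 3461 = 3460, so (299/3461) = -1.
d is a non-residue mod p, hence 3461 remains inert in O_K.

3461 remains inert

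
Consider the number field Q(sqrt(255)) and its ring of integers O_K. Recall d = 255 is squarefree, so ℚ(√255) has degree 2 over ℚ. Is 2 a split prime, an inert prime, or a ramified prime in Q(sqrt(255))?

ramified

255 mod 4 = 3, hence disc K = 4·255 = 1020 and O_K = ℤ[√255].
Ramification test: 2 | 1020. The prime 2 ramifies in K.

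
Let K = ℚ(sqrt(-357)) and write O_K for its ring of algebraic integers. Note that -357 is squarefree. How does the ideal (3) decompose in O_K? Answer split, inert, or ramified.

-357 mod 4 = 3, hence disc K = 4·(-357) = -1428 and O_K = ℤ[√-357].
disc(K) = -1428 = 3·(-476), so p = 3 is ramified.

p ramifies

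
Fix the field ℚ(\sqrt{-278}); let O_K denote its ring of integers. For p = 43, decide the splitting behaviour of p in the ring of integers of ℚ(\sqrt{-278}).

splits completely

Since -278 ≢ 1 mod 4, the ring of integers is ℤ[√-278] with discriminant 4·(-278) = -1112.
disc(K) = -1112 is not divisible by 43; 43 is unramified.
Legendre symbol by Euler's criterion: (-278/43) ≡ (-278)^21 ≡ 1 (mod 43), i.e. (-278/43) = 1.
Legendre symbol 1 ⇒ 43 is split.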